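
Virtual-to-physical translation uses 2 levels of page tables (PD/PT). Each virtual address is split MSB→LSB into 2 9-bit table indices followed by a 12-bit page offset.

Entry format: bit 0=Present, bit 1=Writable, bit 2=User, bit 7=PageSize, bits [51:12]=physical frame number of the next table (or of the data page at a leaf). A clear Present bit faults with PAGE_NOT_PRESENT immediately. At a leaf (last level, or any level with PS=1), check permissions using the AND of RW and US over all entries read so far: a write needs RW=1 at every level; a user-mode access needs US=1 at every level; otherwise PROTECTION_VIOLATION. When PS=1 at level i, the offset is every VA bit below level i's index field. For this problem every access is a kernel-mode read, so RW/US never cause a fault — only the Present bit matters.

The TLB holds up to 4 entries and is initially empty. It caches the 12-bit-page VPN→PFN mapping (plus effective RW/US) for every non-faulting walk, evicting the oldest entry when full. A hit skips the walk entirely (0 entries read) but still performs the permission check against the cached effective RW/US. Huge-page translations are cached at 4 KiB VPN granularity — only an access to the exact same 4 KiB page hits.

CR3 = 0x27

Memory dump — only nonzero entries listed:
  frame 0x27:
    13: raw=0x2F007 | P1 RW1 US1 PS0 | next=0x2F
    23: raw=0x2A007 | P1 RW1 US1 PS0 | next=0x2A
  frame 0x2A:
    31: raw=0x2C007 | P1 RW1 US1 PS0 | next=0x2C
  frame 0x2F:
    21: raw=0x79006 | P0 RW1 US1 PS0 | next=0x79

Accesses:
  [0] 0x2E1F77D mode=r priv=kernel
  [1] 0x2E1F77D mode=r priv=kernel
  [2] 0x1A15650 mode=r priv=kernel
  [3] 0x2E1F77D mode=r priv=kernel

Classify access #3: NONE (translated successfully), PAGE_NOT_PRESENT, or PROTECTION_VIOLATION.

Per-access translation:
#0 VA=0x2E1F77D (r,kernel):
  L0 @0x27[23] → 0x2A007  P=1,RW=1,US=1,PS=0
  L1 @0x2A[31] → 0x2C007  P=1,RW=1,US=1,PS=0
  ⇒ phys 0x2C77D  [2 reads]
#1 VA=0x2E1F77D (r,kernel):
  TLB hit vpn=0x2E1F → PA=0x2C77D
#2 VA=0x1A15650 (r,kernel):
  L0 @0x27[13] → 0x2F007  P=1,RW=1,US=1,PS=0
  L1 @0x2F[21] → 0x79006  P=0,RW=1,US=1,PS=0
  → PAGE_NOT_PRESENT  (2 entries read)
#3 VA=0x2E1F77D (r,kernel):
  TLB hit vpn=0x2E1F → PA=0x2C77D

Access #3 fault: NONE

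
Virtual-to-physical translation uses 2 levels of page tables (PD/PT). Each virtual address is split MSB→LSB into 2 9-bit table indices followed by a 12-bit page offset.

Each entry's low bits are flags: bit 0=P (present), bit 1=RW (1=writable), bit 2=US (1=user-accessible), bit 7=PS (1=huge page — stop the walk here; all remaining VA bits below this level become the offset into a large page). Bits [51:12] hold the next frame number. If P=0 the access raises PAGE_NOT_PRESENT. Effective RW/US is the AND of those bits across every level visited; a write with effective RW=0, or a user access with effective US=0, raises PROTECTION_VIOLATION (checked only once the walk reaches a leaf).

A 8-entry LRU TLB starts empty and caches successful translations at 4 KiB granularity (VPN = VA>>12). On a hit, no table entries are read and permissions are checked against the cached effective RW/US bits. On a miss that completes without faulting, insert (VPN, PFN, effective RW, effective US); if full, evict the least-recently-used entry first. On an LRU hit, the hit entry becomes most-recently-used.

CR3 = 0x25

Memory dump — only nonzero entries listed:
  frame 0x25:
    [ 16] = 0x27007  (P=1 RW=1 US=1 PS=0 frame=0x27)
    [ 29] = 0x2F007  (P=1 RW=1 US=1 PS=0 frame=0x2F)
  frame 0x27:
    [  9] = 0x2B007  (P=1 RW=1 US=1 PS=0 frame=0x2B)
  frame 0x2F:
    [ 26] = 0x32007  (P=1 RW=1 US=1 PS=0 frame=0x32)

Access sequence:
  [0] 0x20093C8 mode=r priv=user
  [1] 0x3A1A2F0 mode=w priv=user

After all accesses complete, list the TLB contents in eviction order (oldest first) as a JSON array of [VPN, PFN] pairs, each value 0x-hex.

Per-access translation:
#0 VA=0x20093C8 (r,user):
  L0: frame=0x25 idx=16 entry=0x27007 [P=1 RW=1 US=1 PS=0]
  L1: frame=0x27 idx=9 entry=0x2B007 [P=1 RW=1 US=1 PS=0]
  → PA=0x2B3C8  (2 entries read)
#1 VA=0x3A1A2F0 (w,user):
  L0: frame=0x25 idx=29 entry=0x2F007 [P=1 RW=1 US=1 PS=0]
  L1: frame=0x2F idx=26 entry=0x32007 [P=1 RW=1 US=1 PS=0]
  → PA=0x322F0  (2 entries read)

TLB: [["0x2009", "0x2B"], ["0x3A1A", "0x32"]]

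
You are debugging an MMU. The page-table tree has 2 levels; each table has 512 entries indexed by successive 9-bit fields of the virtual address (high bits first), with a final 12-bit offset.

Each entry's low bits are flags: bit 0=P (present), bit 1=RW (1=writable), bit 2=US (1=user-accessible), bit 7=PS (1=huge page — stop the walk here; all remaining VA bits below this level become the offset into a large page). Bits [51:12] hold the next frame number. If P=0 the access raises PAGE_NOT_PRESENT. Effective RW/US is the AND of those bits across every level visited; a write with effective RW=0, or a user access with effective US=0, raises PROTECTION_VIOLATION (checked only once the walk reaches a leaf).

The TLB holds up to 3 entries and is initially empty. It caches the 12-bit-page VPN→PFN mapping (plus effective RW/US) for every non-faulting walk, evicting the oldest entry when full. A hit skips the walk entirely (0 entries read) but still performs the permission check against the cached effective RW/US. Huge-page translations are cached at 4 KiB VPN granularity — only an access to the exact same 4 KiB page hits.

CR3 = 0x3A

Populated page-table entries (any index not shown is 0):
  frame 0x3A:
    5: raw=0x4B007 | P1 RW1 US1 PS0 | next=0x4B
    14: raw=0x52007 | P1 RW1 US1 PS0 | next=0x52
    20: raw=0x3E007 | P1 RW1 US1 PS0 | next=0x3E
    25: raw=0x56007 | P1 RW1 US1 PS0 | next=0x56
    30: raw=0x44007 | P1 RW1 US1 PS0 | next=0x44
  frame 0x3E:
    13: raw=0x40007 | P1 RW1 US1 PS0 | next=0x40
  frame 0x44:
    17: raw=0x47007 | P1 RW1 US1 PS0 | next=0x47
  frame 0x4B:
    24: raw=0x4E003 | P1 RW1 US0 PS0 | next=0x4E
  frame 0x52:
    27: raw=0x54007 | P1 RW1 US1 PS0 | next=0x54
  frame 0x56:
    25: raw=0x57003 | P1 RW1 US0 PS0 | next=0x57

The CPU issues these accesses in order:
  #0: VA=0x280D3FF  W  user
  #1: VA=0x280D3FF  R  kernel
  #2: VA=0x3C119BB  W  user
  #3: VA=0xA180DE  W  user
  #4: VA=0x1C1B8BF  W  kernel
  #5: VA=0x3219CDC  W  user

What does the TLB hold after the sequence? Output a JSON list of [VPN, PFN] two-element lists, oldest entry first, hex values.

Per-access translation:
#0 VA=0x280D3FF (w,user):
  lvl0: tbl 0x3A, slot 20 ⇒ 0x3E007 (P1/RW1/US1/PS0)
  lvl1: tbl 0x3E, slot 13 ⇒ 0x40007 (P1/RW1/US1/PS0)
  → PA=0x403FF  (2 entries read)
#1 VA=0x280D3FF (r,kernel):
  TLB hit vpn=0x280D → PA=0x403FF
#2 VA=0x3C119BB (w,user):
  lvl0: tbl 0x3A, slot 30 ⇒ 0x44007 (P1/RW1/US1/PS0)
  lvl1: tbl 0x44, slot 17 ⇒ 0x47007 (P1/RW1/US1/PS0)
  → PA=0x479BB  (2 entries read)
#3 VA=0xA180DE (w,user):
  lvl0: tbl 0x3A, slot 5 ⇒ 0x4B007 (P1/RW1/US1/PS0)
  lvl1: tbl 0x4B, slot 24 ⇒ 0x4E003 (P1/RW1/US0/PS0)
  ✗ PROTECTION_VIOLATION  [2 reads]
#4 VA=0x1C1B8BF (w,kernel):
  lvl0: tbl 0x3A, slot 14 ⇒ 0x52007 (P1/RW1/US1/PS0)
  lvl1: tbl 0x52, slot 27 ⇒ 0x54007 (P1/RW1/US1/PS0)
  → PA=0x548BF  (2 entries read)
#5 VA=0x3219CDC (w,user):
  lvl0: tbl 0x3A, slot 25 ⇒ 0x56007 (P1/RW1/US1/PS0)
  lvl1: tbl 0x56, slot 25 ⇒ 0x57003 (P1/RW1/US0/PS0)
  ✗ PROTECTION_VIOLATION  [2 reads]

TLB: [["0x280D", "0x40"], ["0x3C11", "0x47"], ["0x1C1B", "0x54"]]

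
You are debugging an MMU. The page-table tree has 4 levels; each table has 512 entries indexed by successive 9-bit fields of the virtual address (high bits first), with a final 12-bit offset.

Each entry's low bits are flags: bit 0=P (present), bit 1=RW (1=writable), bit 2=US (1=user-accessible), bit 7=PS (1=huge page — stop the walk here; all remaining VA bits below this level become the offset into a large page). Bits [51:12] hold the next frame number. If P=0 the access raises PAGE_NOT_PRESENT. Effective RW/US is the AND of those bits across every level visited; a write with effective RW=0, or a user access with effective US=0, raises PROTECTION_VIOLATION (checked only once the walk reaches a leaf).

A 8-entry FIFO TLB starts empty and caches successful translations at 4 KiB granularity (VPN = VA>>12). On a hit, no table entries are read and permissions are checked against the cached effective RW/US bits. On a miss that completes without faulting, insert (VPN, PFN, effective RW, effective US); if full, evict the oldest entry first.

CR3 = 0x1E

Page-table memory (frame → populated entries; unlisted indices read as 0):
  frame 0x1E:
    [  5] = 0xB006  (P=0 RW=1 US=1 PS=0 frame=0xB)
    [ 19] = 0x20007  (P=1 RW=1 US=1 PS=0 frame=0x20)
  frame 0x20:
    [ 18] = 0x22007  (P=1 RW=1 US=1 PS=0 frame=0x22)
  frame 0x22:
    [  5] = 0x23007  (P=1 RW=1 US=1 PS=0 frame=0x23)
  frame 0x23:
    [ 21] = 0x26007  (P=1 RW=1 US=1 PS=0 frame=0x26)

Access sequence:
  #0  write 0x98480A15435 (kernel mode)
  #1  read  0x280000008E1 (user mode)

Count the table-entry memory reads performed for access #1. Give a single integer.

Walk each access:
#0 VA=0x98480A15435 (w,kernel):
  [0] read 0x1E idx=19: raw=0x20007 flags P=1 W=1 U=1 S=0
  [1] read 0x20 idx=18: raw=0x22007 flags P=1 W=1 U=1 S=0
  [2] read 0x22 idx=5: raw=0x23007 flags P=1 W=1 U=1 S=0
  [3] read 0x23 idx=21: raw=0x26007 flags P=1 W=1 U=1 S=0
  → PA=0x26435  (4 entries read)
#1 VA=0x280000008E1 (r,user):
  [0] read 0x1E idx=5: raw=0xB006 flags P=0 W=1 U=1 S=0
  → PAGE_NOT_PRESENT  (1 entries read)

Entries read for #1: 1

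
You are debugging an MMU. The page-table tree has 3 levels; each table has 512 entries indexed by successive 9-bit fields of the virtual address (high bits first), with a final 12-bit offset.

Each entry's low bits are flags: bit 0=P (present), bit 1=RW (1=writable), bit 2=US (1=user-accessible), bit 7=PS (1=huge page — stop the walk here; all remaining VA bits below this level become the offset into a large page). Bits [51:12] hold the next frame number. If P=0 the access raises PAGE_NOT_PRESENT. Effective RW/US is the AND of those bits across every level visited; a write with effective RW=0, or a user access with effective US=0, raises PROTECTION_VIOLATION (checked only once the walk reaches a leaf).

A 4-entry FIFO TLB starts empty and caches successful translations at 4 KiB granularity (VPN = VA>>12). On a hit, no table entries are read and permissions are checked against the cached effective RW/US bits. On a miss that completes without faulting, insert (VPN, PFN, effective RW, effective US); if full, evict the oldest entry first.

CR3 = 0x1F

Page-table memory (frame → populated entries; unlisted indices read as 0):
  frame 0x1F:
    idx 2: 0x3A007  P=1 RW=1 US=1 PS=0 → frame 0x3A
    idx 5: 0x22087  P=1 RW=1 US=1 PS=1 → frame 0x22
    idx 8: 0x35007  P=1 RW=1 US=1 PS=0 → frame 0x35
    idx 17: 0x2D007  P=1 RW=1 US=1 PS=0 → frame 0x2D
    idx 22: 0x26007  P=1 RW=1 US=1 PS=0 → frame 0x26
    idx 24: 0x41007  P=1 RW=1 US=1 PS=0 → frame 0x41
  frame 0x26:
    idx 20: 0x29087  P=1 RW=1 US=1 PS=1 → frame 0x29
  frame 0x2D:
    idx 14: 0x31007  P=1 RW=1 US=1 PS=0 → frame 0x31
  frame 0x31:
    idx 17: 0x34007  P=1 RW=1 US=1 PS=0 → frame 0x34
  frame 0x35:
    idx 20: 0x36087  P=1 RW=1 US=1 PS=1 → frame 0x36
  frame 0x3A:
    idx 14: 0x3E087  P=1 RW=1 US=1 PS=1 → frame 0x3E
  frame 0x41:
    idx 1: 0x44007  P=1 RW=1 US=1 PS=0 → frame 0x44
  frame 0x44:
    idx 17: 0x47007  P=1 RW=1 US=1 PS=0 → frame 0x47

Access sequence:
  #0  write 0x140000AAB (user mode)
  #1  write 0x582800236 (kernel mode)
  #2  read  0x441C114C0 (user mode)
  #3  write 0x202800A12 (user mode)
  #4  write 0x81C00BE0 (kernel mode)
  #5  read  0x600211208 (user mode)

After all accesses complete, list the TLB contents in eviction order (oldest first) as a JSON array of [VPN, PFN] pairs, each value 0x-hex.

Per-access translation:
#0 VA=0x140000AAB (w,user):
  L0 @0x1F[5] → 0x22087  P=1,RW=1,US=1,PS=1
  ✓ 0x22AAB (huge @L0)  — 1 lookups
#1 VA=0x582800236 (w,kernel):
  L0 @0x1F[22] → 0x26007  P=1,RW=1,US=1,PS=0
  L1 @0x26[20] → 0x29087  P=1,RW=1,US=1,PS=1
  ✓ 0x29236 (huge @L1)  — 2 lookups
#2 VA=0x441C114C0 (r,user):
  L0 @0x1F[17] → 0x2D007  P=1,RW=1,US=1,PS=0
  L1 @0x2D[14] → 0x31007  P=1,RW=1,US=1,PS=0
  L2 @0x31[17] → 0x34007  P=1,RW=1,US=1,PS=0
  ✓ 0x344C0  — 3 lookups
#3 VA=0x202800A12 (w,user):
  L0 @0x1F[8] → 0x35007  P=1,RW=1,US=1,PS=0
  L1 @0x35[20] → 0x36087  P=1,RW=1,US=1,PS=1
  ✓ 0x36A12 (huge @L1)  — 2 lookups
#4 VA=0x81C00BE0 (w,kernel):
  L0 @0x1F[2] → 0x3A007  P=1,RW=1,US=1,PS=0
  L1 @0x3A[14] → 0x3E087  P=1,RW=1,US=1,PS=1
  ✓ 0x3EBE0 (huge @L1)  — 2 lookups
#5 VA=0x600211208 (r,user):
  L0 @0x1F[24] → 0x41007  P=1,RW=1,US=1,PS=0
  L1 @0x41[1] → 0x44007  P=1,RW=1,US=1,PS=0
  L2 @0x44[17] → 0x47007  P=1,RW=1,US=1,PS=0
  ✓ 0x47208  — 3 lookups

TLB: [["0x441C11", "0x34"], ["0x202800", "0x36"], ["0x81C00", "0x3E"], ["0x600211", "0x47"]]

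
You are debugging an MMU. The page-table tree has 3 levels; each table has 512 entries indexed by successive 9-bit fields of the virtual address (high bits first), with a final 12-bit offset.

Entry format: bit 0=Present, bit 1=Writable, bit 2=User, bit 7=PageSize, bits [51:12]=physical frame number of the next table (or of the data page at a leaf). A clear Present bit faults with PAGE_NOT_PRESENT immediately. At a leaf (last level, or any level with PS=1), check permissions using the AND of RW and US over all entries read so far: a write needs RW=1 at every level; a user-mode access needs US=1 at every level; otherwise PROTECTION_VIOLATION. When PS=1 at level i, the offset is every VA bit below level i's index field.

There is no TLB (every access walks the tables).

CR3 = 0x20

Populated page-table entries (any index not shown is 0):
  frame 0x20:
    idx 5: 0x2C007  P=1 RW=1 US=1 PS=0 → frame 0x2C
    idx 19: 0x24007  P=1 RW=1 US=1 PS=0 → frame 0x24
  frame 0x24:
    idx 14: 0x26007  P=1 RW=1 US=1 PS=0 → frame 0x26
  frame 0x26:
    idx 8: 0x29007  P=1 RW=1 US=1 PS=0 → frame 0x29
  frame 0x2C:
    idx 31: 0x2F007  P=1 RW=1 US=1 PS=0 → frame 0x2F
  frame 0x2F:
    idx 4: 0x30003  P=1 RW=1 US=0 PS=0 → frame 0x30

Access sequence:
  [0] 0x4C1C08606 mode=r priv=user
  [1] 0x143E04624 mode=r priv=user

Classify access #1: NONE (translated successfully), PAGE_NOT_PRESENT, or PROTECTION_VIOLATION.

Trace:
#0 VA=0x4C1C08606 (r,user):
  lvl0: tbl 0x20, slot 19 ⇒ 0x24007 (P1/RW1/US1/PS0)
  lvl1: tbl 0x24, slot 14 ⇒ 0x26007 (P1/RW1/US1/PS0)
  lvl2: tbl 0x26, slot 8 ⇒ 0x29007 (P1/RW1/US1/PS0)
  ⇒ phys 0x29606  [3 reads]
#1 VA=0x143E04624 (r,user):
  lvl0: tbl 0x20, slot 5 ⇒ 0x2C007 (P1/RW1/US1/PS0)
  lvl1: tbl 0x2C, slot 31 ⇒ 0x2F007 (P1/RW1/US1/PS0)
  lvl2: tbl 0x2F, slot 4 ⇒ 0x30003 (P1/RW1/US0/PS0)
  → PROTECTION_VIOLATION  (3 entries read)

Access #1 fault: PROTECTION_VIOLATION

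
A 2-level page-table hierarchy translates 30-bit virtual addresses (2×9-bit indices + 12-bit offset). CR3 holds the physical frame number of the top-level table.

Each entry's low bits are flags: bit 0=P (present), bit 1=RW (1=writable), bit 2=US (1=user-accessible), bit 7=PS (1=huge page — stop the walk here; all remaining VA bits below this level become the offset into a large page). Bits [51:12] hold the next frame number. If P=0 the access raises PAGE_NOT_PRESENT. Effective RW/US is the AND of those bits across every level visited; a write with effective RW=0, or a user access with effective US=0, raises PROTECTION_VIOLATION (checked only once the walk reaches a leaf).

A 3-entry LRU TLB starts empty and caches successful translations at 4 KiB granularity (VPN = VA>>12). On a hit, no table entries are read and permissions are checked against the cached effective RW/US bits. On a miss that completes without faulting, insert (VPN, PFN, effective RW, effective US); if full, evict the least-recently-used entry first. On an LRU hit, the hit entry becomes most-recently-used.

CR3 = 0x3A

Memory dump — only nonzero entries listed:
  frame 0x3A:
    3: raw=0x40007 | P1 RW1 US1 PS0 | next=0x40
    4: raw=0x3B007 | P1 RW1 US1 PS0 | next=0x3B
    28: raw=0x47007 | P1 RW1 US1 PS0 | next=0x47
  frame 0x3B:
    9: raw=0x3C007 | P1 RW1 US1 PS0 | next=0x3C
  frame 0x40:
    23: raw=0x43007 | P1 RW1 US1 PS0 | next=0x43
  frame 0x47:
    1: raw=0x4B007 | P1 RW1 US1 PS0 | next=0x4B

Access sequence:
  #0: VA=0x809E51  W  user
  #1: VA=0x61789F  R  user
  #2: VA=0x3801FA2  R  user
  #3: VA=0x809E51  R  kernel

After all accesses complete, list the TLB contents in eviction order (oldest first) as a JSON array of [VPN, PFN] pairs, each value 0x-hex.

Walk each access:
#0 VA=0x809E51 (w,user):
  L0: frame=0x3A idx=4 entry=0x3B007 [P=1 RW=1 US=1 PS=0]
  L1: frame=0x3B idx=9 entry=0x3C007 [P=1 RW=1 US=1 PS=0]
  ✓ 0x3CE51  — 2 lookups
#1 VA=0x61789F (r,user):
  L0: frame=0x3A idx=3 entry=0x40007 [P=1 RW=1 US=1 PS=0]
  L1: frame=0x40 idx=23 entry=0x43007 [P=1 RW=1 US=1 PS=0]
  ✓ 0x4389F  — 2 lookups
#2 VA=0x3801FA2 (r,user):
  L0: frame=0x3A idx=28 entry=0x47007 [P=1 RW=1 US=1 PS=0]
  L1: frame=0x47 idx=1 entry=0x4B007 [P=1 RW=1 US=1 PS=0]
  ✓ 0x4BFA2  — 2 lookups
#3 VA=0x809E51 (r,kernel):
  TLB hit vpn=0x809 → PA=0x3CE51

TLB: [["0x617", "0x43"], ["0x3801", "0x4B"], ["0x809", "0x3C"]]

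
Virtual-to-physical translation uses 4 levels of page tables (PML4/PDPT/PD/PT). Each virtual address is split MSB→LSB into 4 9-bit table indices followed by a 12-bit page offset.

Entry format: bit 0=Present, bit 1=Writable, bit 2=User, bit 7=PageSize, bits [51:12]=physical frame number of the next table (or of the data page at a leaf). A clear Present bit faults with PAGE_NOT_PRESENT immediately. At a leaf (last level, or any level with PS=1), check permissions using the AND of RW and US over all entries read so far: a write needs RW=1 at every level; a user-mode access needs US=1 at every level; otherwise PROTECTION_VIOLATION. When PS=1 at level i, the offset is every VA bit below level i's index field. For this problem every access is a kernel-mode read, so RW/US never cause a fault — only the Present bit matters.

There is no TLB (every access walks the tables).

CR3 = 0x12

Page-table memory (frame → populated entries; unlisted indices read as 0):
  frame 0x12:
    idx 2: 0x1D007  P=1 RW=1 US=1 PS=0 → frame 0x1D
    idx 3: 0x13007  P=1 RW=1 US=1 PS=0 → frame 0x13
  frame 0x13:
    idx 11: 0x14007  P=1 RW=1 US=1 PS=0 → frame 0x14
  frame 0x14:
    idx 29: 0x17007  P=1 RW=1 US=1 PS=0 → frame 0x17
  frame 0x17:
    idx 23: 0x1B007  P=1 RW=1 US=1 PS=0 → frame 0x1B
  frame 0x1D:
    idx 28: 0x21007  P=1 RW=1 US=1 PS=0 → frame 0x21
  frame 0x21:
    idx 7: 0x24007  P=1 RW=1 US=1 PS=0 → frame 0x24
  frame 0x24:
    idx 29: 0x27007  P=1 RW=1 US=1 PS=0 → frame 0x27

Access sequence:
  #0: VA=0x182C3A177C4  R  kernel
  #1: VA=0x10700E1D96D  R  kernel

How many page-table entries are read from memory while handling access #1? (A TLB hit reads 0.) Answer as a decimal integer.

Walk each access:
#0 VA=0x182C3A177C4 (r,kernel):
  L0 @0x12[3] → 0x13007  P=1,RW=1,US=1,PS=0
  L1 @0x13[11] → 0x14007  P=1,RW=1,US=1,PS=0
  L2 @0x14[29] → 0x17007  P=1,RW=1,US=1,PS=0
  L3 @0x17[23] → 0x1B007  P=1,RW=1,US=1,PS=0
  → PA=0x1B7C4  (4 entries read)
#1 VA=0x10700E1D96D (r,kernel):
  L0 @0x12[2] → 0x1D007  P=1,RW=1,US=1,PS=0
  L1 @0x1D[28] → 0x21007  P=1,RW=1,US=1,PS=0
  L2 @0x21[7] → 0x24007  P=1,RW=1,US=1,PS=0
  L3 @0x24[29] → 0x27007  P=1,RW=1,US=1,PS=0
  → PA=0x2796D  (4 entries read)

Entries read for #1: 4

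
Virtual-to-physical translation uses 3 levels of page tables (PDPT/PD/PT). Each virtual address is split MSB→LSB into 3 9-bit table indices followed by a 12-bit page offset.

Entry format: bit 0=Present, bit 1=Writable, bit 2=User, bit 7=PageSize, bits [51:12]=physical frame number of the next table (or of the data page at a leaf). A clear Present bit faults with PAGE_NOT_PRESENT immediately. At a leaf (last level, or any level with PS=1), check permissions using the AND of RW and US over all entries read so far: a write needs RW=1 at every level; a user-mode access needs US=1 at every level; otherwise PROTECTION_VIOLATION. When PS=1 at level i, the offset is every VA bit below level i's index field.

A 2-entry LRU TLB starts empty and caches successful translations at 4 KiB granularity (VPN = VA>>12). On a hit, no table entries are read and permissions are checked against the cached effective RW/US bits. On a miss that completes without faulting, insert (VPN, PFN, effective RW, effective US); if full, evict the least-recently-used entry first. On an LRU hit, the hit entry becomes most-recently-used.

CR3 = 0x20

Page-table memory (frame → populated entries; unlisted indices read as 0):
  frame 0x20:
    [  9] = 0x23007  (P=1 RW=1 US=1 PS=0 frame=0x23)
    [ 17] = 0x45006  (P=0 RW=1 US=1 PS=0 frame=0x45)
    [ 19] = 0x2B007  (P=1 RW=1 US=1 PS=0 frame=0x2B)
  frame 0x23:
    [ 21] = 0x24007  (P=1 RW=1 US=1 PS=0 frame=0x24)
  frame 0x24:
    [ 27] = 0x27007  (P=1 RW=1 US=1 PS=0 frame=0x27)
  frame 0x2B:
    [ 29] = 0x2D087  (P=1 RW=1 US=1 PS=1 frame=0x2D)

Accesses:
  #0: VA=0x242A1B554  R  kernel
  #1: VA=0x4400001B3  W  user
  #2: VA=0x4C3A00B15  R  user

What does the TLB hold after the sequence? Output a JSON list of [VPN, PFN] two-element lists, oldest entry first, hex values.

Per-access translation:
#0 VA=0x242A1B554 (r,kernel):
  lvl0: tbl 0x20, slot 9 ⇒ 0x23007 (P1/RW1/US1/PS0)
  lvl1: tbl 0x23, slot 21 ⇒ 0x24007 (P1/RW1/US1/PS0)
  lvl2: tbl 0x24, slot 27 ⇒ 0x27007 (P1/RW1/US1/PS0)
  ✓ 0x27554  — 3 lookups
#1 VA=0x4400001B3 (w,user):
  lvl0: tbl 0x20, slot 17 ⇒ 0x45006 (P0/RW1/US1/PS0)
  ⇒ fault: PAGE_NOT_PRESENT  — 1 lookups
#2 VA=0x4C3A00B15 (r,user):
  lvl0: tbl 0x20, slot 19 ⇒ 0x2B007 (P1/RW1/US1/PS0)
  lvl1: tbl 0x2B, slot 29 ⇒ 0x2D087 (P1/RW1/US1/PS1)
  ✓ 0x2DB15 (huge @L1)  — 2 lookups

TLB: [["0x242A1B", "0x27"], ["0x4C3A00", "0x2D"]]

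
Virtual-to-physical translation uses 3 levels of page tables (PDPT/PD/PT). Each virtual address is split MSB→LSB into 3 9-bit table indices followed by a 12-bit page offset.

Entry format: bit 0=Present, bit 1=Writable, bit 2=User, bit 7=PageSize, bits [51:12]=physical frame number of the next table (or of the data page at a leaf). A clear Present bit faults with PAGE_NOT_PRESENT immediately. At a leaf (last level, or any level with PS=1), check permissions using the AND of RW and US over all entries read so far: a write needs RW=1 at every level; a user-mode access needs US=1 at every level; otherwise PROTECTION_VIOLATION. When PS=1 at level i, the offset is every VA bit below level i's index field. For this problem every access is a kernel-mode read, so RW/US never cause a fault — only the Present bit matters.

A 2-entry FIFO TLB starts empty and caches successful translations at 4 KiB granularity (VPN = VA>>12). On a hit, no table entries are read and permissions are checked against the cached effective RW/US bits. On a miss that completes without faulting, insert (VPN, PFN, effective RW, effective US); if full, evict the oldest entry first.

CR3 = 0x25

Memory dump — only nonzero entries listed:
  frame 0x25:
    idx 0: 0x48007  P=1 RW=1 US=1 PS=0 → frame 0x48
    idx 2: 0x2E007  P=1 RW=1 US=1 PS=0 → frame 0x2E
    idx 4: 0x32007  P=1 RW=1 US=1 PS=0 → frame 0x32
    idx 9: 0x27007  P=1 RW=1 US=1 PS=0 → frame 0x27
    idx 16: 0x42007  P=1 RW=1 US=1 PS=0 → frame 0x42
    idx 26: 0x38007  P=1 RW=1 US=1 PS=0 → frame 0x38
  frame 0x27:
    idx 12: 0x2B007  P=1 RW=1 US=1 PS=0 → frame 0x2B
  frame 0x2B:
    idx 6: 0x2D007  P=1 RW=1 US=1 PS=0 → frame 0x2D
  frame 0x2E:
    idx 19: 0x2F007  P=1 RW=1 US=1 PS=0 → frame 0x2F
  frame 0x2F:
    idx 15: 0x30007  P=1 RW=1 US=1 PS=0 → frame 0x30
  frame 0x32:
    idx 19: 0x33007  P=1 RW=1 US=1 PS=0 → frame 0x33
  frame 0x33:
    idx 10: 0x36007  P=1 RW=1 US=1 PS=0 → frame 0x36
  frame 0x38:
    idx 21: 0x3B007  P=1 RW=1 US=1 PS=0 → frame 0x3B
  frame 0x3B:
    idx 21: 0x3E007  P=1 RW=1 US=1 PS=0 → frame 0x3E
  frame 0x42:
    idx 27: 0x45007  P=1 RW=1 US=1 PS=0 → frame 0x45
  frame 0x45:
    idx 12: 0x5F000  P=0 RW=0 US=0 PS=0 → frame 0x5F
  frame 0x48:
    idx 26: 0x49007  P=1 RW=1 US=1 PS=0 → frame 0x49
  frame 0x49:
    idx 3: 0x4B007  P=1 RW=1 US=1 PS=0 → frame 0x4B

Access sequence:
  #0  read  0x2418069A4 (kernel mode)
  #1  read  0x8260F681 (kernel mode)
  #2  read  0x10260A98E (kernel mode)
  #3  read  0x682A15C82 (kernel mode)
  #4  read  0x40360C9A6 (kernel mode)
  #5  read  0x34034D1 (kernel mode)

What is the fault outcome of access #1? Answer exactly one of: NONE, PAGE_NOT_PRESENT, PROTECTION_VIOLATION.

Per-access translation:
#0 VA=0x2418069A4 (r,kernel):
  lvl0: tbl 0x25, slot 9 ⇒ 0x27007 (P1/RW1/US1/PS0)
  lvl1: tbl 0x27, slot 12 ⇒ 0x2B007 (P1/RW1/US1/PS0)
  lvl2: tbl 0x2B, slot 6 ⇒ 0x2D007 (P1/RW1/US1/PS0)
  ⇒ phys 0x2D9A4  [3 reads]
#1 VA=0x8260F681 (r,kernel):
  lvl0: tbl 0x25, slot 2 ⇒ 0x2E007 (P1/RW1/US1/PS0)
  lvl1: tbl 0x2E, slot 19 ⇒ 0x2F007 (P1/RW1/US1/PS0)
  lvl2: tbl 0x2F, slot 15 ⇒ 0x30007 (P1/RW1/US1/PS0)
  ⇒ phys 0x30681  [3 reads]
#2 VA=0x10260A98E (r,kernel):
  lvl0: tbl 0x25, slot 4 ⇒ 0x32007 (P1/RW1/US1/PS0)
  lvl1: tbl 0x32, slot 19 ⇒ 0x33007 (P1/RW1/US1/PS0)
  lvl2: tbl 0x33, slot 10 ⇒ 0x36007 (P1/RW1/US1/PS0)
  ⇒ phys 0x3698E  [3 reads]
#3 VA=0x682A15C82 (r,kernel):
  lvl0: tbl 0x25, slot 26 ⇒ 0x38007 (P1/RW1/US1/PS0)
  lvl1: tbl 0x38, slot 21 ⇒ 0x3B007 (P1/RW1/US1/PS0)
  lvl2: tbl 0x3B, slot 21 ⇒ 0x3E007 (P1/RW1/US1/PS0)
  ⇒ phys 0x3EC82  [3 reads]
#4 VA=0x40360C9A6 (r,kernel):
  lvl0: tbl 0x25, slot 16 ⇒ 0x42007 (P1/RW1/US1/PS0)
  lvl1: tbl 0x42, slot 27 ⇒ 0x45007 (P1/RW1/US1/PS0)
  lvl2: tbl 0x45, slot 12 ⇒ 0x5F000 (P0/RW0/US0/PS0)
  → PAGE_NOT_PRESENT  (3 entries read)
#5 VA=0x34034D1 (r,kernel):
  lvl0: tbl 0x25, slot 0 ⇒ 0x48007 (P1/RW1/US1/PS0)
  lvl1: tbl 0x48, slot 26 ⇒ 0x49007 (P1/RW1/US1/PS0)
  lvl2: tbl 0x49, slot 3 ⇒ 0x4B007 (P1/RW1/US1/PS0)
  ⇒ phys 0x4B4D1  [3 reads]

Access #1 fault: NONE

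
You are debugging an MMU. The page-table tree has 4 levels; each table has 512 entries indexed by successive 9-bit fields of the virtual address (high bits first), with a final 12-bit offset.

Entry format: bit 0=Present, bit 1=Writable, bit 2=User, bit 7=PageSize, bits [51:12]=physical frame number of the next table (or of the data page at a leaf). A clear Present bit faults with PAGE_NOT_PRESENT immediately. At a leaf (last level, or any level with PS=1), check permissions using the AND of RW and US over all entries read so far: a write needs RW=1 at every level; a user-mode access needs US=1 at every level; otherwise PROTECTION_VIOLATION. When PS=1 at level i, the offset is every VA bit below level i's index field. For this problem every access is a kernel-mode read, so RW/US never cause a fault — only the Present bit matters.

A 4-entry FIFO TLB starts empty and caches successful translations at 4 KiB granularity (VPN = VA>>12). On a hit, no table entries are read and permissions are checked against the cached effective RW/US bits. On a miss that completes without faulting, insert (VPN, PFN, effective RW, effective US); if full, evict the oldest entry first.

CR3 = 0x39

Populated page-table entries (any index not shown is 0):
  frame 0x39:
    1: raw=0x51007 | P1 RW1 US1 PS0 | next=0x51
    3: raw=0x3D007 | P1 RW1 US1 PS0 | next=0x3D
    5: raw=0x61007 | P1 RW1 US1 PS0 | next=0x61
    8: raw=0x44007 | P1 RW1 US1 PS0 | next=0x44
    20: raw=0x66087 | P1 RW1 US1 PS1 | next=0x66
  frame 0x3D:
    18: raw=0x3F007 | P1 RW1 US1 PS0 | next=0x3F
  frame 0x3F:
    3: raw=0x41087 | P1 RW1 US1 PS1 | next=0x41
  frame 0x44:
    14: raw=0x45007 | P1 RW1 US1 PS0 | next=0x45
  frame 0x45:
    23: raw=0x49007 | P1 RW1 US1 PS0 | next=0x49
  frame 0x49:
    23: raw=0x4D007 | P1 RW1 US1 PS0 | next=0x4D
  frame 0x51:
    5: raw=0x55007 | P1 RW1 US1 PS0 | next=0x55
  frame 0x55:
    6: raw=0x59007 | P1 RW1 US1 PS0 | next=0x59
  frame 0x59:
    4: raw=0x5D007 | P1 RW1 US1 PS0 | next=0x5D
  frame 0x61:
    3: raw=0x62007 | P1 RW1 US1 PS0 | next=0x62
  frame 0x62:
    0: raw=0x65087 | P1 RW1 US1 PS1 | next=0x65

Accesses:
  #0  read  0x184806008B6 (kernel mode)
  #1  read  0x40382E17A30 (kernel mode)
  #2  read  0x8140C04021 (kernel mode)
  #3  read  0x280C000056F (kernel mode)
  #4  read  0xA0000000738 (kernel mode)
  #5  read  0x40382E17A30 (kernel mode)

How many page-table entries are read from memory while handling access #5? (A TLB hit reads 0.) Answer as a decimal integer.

Trace:
#0 VA=0x184806008B6 (r,kernel):
  L0: frame=0x39 idx=3 entry=0x3D007 [P=1 RW=1 US=1 PS=0]
  L1: frame=0x3D idx=18 entry=0x3F007 [P=1 RW=1 US=1 PS=0]
  L2: frame=0x3F idx=3 entry=0x41087 [P=1 RW=1 US=1 PS=1]
  → PA=0x418B6 (huge @L2)  (3 entries read)
#1 VA=0x40382E17A30 (r,kernel):
  L0: frame=0x39 idx=8 entry=0x44007 [P=1 RW=1 US=1 PS=0]
  L1: frame=0x44 idx=14 entry=0x45007 [P=1 RW=1 US=1 PS=0]
  L2: frame=0x45 idx=23 entry=0x49007 [P=1 RW=1 US=1 PS=0]
  L3: frame=0x49 idx=23 entry=0x4D007 [P=1 RW=1 US=1 PS=0]
  → PA=0x4DA30  (4 entries read)
#2 VA=0x8140C04021 (r,kernel):
  L0: frame=0x39 idx=1 entry=0x51007 [P=1 RW=1 US=1 PS=0]
  L1: frame=0x51 idx=5 entry=0x55007 [P=1 RW=1 US=1 PS=0]
  L2: frame=0x55 idx=6 entry=0x59007 [P=1 RW=1 US=1 PS=0]
  L3: frame=0x59 idx=4 entry=0x5D007 [P=1 RW=1 US=1 PS=0]
  → PA=0x5D021  (4 entries read)
#3 VA=0x280C000056F (r,kernel):
  L0: frame=0x39 idx=5 entry=0x61007 [P=1 RW=1 US=1 PS=0]
  L1: frame=0x61 idx=3 entry=0x62007 [P=1 RW=1 US=1 PS=0]
  L2: frame=0x62 idx=0 entry=0x65087 [P=1 RW=1 US=1 PS=1]
  → PA=0x6556F (huge @L2)  (3 entries read)
#4 VA=0xA0000000738 (r,kernel):
  L0: frame=0x39 idx=20 entry=0x66087 [P=1 RW=1 US=1 PS=1]
  → PA=0x66738 (huge @L0)  (1 entries read)
#5 VA=0x40382E17A30 (r,kernel):
  TLB hit vpn=0x40382E17 → PA=0x4DA30

Entries read for #5: 0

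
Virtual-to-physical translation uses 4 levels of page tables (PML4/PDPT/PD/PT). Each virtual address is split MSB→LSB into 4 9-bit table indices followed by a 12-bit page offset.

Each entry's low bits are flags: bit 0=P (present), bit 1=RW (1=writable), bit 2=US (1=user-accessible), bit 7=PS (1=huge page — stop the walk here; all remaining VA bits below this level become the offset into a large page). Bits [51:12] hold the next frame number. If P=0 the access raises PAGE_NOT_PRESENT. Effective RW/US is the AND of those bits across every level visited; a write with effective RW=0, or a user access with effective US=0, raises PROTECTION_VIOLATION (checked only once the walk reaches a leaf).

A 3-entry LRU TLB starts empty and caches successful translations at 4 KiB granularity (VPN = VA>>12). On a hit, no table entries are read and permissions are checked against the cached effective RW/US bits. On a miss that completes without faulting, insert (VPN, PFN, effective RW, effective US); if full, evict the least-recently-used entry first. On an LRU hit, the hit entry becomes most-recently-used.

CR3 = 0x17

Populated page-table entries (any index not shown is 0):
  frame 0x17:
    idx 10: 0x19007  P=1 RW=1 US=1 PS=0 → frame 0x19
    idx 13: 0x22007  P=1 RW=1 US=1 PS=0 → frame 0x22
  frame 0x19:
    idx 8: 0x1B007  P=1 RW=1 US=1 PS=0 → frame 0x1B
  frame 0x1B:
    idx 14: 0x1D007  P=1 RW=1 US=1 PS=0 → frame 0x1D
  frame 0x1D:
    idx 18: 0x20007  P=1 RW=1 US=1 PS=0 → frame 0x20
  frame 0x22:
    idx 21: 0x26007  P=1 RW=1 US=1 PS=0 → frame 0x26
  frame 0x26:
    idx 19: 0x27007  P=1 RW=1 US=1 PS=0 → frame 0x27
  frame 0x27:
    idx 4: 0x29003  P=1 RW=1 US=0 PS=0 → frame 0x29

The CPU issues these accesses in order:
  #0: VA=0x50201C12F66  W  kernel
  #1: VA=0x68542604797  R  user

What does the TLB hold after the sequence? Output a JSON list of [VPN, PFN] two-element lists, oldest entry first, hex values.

Walk each access:
#0 VA=0x50201C12F66 (w,kernel):
  L0: frame=0x17 idx=10 entry=0x19007 [P=1 RW=1 US=1 PS=0]
  L1: frame=0x19 idx=8 entry=0x1B007 [P=1 RW=1 US=1 PS=0]
  L2: frame=0x1B idx=14 entry=0x1D007 [P=1 RW=1 US=1 PS=0]
  L3: frame=0x1D idx=18 entry=0x20007 [P=1 RW=1 US=1 PS=0]
  ⇒ phys 0x20F66  [4 reads]
#1 VA=0x68542604797 (r,user):
  L0: frame=0x17 idx=13 entry=0x22007 [P=1 RW=1 US=1 PS=0]
  L1: frame=0x22 idx=21 entry=0x26007 [P=1 RW=1 US=1 PS=0]
  L2: frame=0x26 idx=19 entry=0x27007 [P=1 RW=1 US=1 PS=0]
  L3: frame=0x27 idx=4 entry=0x29003 [P=1 RW=1 US=0 PS=0]
  ✗ PROTECTION_VIOLATION  [4 reads]

TLB: [["0x50201C12", "0x20"]]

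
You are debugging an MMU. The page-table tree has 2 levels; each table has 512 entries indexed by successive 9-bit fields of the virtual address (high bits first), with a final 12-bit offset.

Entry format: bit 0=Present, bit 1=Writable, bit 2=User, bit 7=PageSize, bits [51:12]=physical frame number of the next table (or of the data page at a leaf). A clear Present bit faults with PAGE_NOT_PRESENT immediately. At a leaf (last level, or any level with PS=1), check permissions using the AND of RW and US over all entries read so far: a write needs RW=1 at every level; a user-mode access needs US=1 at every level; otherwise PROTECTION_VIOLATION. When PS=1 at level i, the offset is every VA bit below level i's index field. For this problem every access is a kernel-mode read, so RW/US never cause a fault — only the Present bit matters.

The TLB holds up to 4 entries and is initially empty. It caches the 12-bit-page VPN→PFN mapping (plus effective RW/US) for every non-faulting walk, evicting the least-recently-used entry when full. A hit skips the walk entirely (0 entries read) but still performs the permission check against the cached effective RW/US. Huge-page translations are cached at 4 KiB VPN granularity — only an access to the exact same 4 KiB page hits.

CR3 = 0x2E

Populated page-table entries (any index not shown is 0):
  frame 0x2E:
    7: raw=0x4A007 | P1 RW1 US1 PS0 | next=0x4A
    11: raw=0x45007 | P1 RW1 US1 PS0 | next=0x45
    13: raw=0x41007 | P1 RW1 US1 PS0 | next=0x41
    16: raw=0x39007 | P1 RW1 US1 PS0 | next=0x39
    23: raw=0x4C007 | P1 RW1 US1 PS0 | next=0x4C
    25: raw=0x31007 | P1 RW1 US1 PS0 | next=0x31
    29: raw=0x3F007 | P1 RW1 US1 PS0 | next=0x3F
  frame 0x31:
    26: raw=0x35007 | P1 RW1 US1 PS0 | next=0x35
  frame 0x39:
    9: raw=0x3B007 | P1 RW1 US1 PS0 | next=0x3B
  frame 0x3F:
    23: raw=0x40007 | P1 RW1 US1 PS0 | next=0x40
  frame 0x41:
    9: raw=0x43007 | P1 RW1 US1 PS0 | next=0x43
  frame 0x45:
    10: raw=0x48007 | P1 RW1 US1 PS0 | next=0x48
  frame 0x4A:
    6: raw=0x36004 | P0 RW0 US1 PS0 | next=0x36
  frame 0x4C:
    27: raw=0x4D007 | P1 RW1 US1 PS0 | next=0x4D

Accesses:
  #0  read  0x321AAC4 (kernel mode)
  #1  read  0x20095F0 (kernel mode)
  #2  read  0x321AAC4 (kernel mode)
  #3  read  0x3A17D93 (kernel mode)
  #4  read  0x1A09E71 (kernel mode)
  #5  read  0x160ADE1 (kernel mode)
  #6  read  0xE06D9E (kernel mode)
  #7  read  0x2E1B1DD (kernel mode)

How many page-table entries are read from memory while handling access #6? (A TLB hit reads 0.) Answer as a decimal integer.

Walk each access:
#0 VA=0x321AAC4 (r,kernel):
  lvl0: tbl 0x2E, slot 25 ⇒ 0x31007 (P1/RW1/US1/PS0)
  lvl1: tbl 0x31, slot 26 ⇒ 0x35007 (P1/RW1/US1/PS0)
  ⇒ phys 0x35AC4  [2 reads]
#1 VA=0x20095F0 (r,kernel):
  lvl0: tbl 0x2E, slot 16 ⇒ 0x39007 (P1/RW1/US1/PS0)
  lvl1: tbl 0x39, slot 9 ⇒ 0x3B007 (P1/RW1/US1/PS0)
  ⇒ phys 0x3B5F0  [2 reads]
#2 VA=0x321AAC4 (r,kernel):
  TLB hit vpn=0x321A → PA=0x35AC4
#3 VA=0x3A17D93 (r,kernel):
  lvl0: tbl 0x2E, slot 29 ⇒ 0x3F007 (P1/RW1/US1/PS0)
  lvl1: tbl 0x3F, slot 23 ⇒ 0x40007 (P1/RW1/US1/PS0)
  ⇒ phys 0x40D93  [2 reads]
#4 VA=0x1A09E71 (r,kernel):
  lvl0: tbl 0x2E, slot 13 ⇒ 0x41007 (P1/RW1/US1/PS0)
  lvl1: tbl 0x41, slot 9 ⇒ 0x43007 (P1/RW1/US1/PS0)
  ⇒ phys 0x43E71  [2 reads]
#5 VA=0x160ADE1 (r,kernel):
  lvl0: tbl 0x2E, slot 11 ⇒ 0x45007 (P1/RW1/US1/PS0)
  lvl1: tbl 0x45, slot 10 ⇒ 0x48007 (P1/RW1/US1/PS0)
  ⇒ phys 0x48DE1  [2 reads]
#6 VA=0xE06D9E (r,kernel):
  lvl0: tbl 0x2E, slot 7 ⇒ 0x4A007 (P1/RW1/US1/PS0)
  lvl1: tbl 0x4A, slot 6 ⇒ 0x36004 (P0/RW0/US1/PS0)
  ⇒ fault: PAGE_NOT_PRESENT  — 2 lookups
#7 VA=0x2E1B1DD (r,kernel):
  lvl0: tbl 0x2E, slot 23 ⇒ 0x4C007 (P1/RW1/US1/PS0)
  lvl1: tbl 0x4C, slot 27 ⇒ 0x4D007 (P1/RW1/US1/PS0)
  ⇒ phys 0x4D1DD  [2 reads]

Entries read for #6: 2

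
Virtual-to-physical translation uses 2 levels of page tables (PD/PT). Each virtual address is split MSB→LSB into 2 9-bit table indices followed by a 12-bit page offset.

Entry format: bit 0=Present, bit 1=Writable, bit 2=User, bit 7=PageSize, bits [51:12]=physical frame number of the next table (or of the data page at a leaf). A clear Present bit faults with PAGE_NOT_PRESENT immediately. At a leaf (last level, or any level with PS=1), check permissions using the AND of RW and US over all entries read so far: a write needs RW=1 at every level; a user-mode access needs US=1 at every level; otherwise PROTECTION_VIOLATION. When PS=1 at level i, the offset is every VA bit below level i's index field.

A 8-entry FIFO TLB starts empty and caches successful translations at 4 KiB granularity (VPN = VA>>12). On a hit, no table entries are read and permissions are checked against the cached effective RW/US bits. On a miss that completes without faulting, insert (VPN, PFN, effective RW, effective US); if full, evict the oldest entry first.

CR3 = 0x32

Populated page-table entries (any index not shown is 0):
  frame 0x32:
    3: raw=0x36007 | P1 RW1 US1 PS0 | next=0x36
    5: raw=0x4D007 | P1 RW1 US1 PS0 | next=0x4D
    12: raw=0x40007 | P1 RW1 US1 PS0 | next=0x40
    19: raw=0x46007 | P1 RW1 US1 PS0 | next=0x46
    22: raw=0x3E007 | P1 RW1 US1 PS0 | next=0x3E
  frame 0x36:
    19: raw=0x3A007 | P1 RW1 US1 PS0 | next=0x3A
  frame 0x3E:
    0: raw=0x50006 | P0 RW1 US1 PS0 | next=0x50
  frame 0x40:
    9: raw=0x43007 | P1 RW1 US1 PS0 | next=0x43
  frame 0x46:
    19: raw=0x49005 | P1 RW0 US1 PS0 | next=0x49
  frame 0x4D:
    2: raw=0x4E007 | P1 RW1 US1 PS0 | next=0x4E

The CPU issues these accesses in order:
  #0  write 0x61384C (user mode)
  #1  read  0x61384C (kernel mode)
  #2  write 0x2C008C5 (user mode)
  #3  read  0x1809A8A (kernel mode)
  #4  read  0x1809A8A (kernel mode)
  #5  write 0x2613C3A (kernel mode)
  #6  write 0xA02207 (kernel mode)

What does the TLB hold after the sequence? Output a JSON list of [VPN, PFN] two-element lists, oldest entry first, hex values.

Walk each access:
#0 VA=0x61384C (w,user):
  [0] read 0x32 idx=3: raw=0x36007 flags P=1 W=1 U=1 S=0
  [1] read 0x36 idx=19: raw=0x3A007 flags P=1 W=1 U=1 S=0
  ✓ 0x3A84C  — 2 lookups
#1 VA=0x61384C (r,kernel):
  TLB hit vpn=0x613 → PA=0x3A84C
#2 VA=0x2C008C5 (w,user):
  [0] read 0x32 idx=22: raw=0x3E007 flags P=1 W=1 U=1 S=0
  [1] read 0x3E idx=0: raw=0x50006 flags P=0 W=1 U=1 S=0
  → PAGE_NOT_PRESENT  (2 entries read)
#3 VA=0x1809A8A (r,kernel):
  [0] read 0x32 idx=12: raw=0x40007 flags P=1 W=1 U=1 S=0
  [1] read 0x40 idx=9: raw=0x43007 flags P=1 W=1 U=1 S=0
  ✓ 0x43A8A  — 2 lookups
#4 VA=0x1809A8A (r,kernel):
  TLB hit vpn=0x1809 → PA=0x43A8A
#5 VA=0x2613C3A (w,kernel):
  [0] read 0x32 idx=19: raw=0x46007 flags P=1 W=1 U=1 S=0
  [1] read 0x46 idx=19: raw=0x49005 flags P=1 W=0 U=1 S=0
  → PROTECTION_VIOLATION  (2 entries read)
#6 VA=0xA02207 (w,kernel):
  [0] read 0x32 idx=5: raw=0x4D007 flags P=1 W=1 U=1 S=0
  [1] read 0x4D idx=2: raw=0x4E007 flags P=1 W=1 U=1 S=0
  ✓ 0x4E207  — 2 lookups

TLB: [["0x613", "0x3A"], ["0x1809", "0x43"], ["0xA02", "0x4E"]]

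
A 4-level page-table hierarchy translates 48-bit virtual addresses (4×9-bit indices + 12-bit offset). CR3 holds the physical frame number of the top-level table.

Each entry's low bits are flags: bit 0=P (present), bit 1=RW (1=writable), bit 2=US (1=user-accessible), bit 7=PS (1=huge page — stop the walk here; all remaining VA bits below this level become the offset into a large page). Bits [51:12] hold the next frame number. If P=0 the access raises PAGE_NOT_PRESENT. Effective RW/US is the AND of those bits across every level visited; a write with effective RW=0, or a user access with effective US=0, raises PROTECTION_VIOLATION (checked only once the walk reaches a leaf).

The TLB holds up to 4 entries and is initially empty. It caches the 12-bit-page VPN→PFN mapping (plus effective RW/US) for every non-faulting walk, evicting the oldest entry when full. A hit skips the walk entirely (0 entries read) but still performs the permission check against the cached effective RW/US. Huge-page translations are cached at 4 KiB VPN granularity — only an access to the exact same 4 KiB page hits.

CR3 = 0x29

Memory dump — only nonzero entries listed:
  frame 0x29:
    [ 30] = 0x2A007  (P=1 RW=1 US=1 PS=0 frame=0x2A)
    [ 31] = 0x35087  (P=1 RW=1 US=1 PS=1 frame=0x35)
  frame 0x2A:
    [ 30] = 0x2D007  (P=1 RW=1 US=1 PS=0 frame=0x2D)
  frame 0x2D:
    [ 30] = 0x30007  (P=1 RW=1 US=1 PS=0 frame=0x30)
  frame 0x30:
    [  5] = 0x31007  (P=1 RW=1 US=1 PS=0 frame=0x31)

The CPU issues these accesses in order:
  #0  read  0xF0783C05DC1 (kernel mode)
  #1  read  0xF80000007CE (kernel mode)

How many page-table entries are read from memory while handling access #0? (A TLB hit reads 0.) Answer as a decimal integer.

Per-access translation:
#0 VA=0xF0783C05DC1 (r,kernel):
  L0: frame=0x29 idx=30 entry=0x2A007 [P=1 RW=1 US=1 PS=0]
  L1: frame=0x2A idx=30 entry=0x2D007 [P=1 RW=1 US=1 PS=0]
  L2: frame=0x2D idx=30 entry=0x30007 [P=1 RW=1 US=1 PS=0]
  L3: frame=0x30 idx=5 entry=0x31007 [P=1 RW=1 US=1 PS=0]
  → PA=0x31DC1  (4 entries read)
#1 VA=0xF80000007CE (r,kernel):
  L0: frame=0x29 idx=31 entry=0x35087 [P=1 RW=1 US=1 PS=1]
  → PA=0x357CE (huge @L0)  (1 entries read)

Entries read for #0: 4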